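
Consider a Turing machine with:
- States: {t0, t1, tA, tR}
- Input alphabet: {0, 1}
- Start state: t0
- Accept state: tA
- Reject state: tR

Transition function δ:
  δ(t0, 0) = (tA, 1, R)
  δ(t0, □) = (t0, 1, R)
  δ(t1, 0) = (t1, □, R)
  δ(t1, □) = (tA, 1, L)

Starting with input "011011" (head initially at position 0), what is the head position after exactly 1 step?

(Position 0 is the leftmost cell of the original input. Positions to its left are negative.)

Execution trace (head position shown):
Step 0: [t0]011011  (head at position 0)
Step 1: move right → 1[tA]11011  (head at position 1)

After 1 step, the head is at position 1.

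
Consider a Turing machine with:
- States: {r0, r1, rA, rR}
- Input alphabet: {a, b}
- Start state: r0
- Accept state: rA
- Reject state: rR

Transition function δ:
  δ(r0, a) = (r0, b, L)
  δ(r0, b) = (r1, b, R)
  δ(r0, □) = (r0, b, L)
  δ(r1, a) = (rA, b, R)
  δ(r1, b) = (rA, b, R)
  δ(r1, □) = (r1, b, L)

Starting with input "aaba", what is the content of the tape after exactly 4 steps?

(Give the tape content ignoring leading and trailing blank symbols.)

Execution trace:
Initial: [r0]aaba
Step 1: δ(r0, a) = (r0, b, L) → [r0]□baba
Step 2: δ(r0, □) = (r0, b, L) → [r0]□bbaba
Step 3: δ(r0, □) = (r0, b, L) → [r0]□bbbaba
Step 4: δ(r0, □) = (r0, b, L) → [r0]□bbbbaba

After 4 steps, the tape (ignoring leading/trailing blanks) is: bbbbaba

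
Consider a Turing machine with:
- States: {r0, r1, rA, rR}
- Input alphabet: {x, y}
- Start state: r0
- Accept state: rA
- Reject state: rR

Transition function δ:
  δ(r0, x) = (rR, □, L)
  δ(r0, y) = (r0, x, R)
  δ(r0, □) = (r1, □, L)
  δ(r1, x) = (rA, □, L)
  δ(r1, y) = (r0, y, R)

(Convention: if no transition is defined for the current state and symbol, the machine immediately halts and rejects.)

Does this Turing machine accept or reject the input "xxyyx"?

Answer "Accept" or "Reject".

Execution trace:
Initial: [r0]xxyyx
Step 1: δ(r0, x) = (rR, □, L) → [rR]□□xyyx

The machine reaches the reject state rR and halts.

Answer: Reject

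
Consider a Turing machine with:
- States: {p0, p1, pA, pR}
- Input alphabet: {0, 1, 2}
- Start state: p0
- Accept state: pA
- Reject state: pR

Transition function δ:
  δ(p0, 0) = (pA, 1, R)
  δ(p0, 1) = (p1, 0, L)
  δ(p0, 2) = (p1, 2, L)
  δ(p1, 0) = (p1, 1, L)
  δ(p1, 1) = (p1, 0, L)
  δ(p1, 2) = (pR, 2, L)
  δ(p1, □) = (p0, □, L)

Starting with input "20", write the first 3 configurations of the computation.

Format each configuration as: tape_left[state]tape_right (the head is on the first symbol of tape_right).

Transitions applied:
Step 1: δ(p0, 2) = (p1, 2, L)
Step 2: δ(p1, □) = (p0, □, L)

The first 3 configurations are:
[p0]20 ⊢ [p1]□20 ⊢ [p0]□□20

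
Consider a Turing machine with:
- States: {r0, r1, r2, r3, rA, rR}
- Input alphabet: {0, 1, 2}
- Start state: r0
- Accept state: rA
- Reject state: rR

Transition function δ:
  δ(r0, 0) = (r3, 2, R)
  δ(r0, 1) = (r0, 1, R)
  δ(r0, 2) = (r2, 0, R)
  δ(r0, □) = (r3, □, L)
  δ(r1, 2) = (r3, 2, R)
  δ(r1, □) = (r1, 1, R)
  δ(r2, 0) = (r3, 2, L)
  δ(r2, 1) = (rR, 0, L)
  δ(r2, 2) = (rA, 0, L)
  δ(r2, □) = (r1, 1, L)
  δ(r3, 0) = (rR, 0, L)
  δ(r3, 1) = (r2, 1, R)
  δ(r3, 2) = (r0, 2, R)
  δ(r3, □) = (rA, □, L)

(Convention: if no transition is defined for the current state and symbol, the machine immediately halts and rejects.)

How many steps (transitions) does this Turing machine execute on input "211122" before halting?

Execution trace:
Initial: [r0]211122
Step 1: δ(r0, 2) = (r2, 0, R) → 0[r2]11122
Step 2: δ(r2, 1) = (rR, 0, L) → [rR]001122

The machine reaches the reject state rR and halts.

The machine executed 2 steps before halting.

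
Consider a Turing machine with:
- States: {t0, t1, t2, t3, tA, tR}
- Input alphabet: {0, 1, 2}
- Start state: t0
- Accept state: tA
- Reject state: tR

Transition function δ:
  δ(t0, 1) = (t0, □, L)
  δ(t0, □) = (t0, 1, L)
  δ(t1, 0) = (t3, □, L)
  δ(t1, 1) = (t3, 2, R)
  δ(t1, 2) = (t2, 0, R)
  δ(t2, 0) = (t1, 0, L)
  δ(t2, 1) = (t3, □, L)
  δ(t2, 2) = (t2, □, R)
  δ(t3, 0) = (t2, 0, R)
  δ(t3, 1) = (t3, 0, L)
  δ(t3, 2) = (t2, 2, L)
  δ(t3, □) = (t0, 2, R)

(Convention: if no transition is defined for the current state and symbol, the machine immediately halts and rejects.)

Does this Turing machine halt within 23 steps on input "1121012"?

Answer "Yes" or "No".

Execution trace:
Initial: [t0]1121012
Step 1: δ(t0, 1) = (t0, □, L) → [t0]□□121012
Step 2: δ(t0, □) = (t0, 1, L) → [t0]□1□121012
Step 3: δ(t0, □) = (t0, 1, L) → [t0]□11□121012
Step 4: δ(t0, □) = (t0, 1, L) → [t0]□111□121012
Step 5: δ(t0, □) = (t0, 1, L) → [t0]□1111□121012
Step 6: δ(t0, □) = (t0, 1, L) → [t0]□11111□121012
Step 7: δ(t0, □) = (t0, 1, L) → [t0]□111111□121012
Step 8: δ(t0, □) = (t0, 1, L) → [t0]□1111111□121012
Step 9: δ(t0, □) = (t0, 1, L) → [t0]□11111111□121012
Step 10: δ(t0, □) = (t0, 1, L) → [t0]□111111111□121012
Step 11: δ(t0, □) = (t0, 1, L) → [t0]□1111111111□121012
Step 12: δ(t0, □) = (t0, 1, L) → [t0]□11111111111□121012
Step 13: δ(t0, □) = (t0, 1, L) → [t0]□111111111111□121012
Step 14: δ(t0, □) = (t0, 1, L) → [t0]□1111111111111□121012
Step 15: δ(t0, □) = (t0, 1, L) → [t0]□11111111111111□121012
Step 16: δ(t0, □) = (t0, 1, L) → [t0]□111111111111111□121012
Step 17: δ(t0, □) = (t0, 1, L) → [t0]□1111111111111111□121012
Step 18: δ(t0, □) = (t0, 1, L) → [t0]□11111111111111111□121012
Step 19: δ(t0, □) = (t0, 1, L) → [t0]□111111111111111111□121012
Step 20: δ(t0, □) = (t0, 1, L) → [t0]□1111111111111111111□121012
Step 21: δ(t0, □) = (t0, 1, L) → [t0]□11111111111111111111□121012
Step 22: δ(t0, □) = (t0, 1, L) → [t0]□111111111111111111111□121012
Step 23: δ(t0, □) = (t0, 1, L) → [t0]□1111111111111111111111□121012

The machine has not reached a halting state after 23 steps.
The machine did not halt within the 23-step bound.

Answer: No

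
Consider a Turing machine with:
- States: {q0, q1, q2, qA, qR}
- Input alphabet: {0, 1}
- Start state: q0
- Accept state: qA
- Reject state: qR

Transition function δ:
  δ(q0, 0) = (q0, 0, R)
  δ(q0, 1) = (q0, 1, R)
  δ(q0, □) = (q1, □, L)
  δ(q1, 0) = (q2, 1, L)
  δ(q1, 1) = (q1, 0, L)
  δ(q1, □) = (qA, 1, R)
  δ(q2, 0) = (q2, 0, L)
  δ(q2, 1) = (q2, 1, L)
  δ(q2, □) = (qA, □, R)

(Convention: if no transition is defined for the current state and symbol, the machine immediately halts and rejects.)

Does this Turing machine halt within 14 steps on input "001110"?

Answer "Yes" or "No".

Execution trace:
Initial: [q0]001110
Step 1: δ(q0, 0) = (q0, 0, R) → 0[q0]01110
Step 2: δ(q0, 0) = (q0, 0, R) → 00[q0]1110
Step 3: δ(q0, 1) = (q0, 1, R) → 001[q0]110
Step 4: δ(q0, 1) = (q0, 1, R) → 0011[q0]10
Step 5: δ(q0, 1) = (q0, 1, R) → 00111[q0]0
Step 6: δ(q0, 0) = (q0, 0, R) → 001110[q0]□
Step 7: δ(q0, □) = (q1, □, L) → 00111[q1]0□
Step 8: δ(q1, 0) = (q2, 1, L) → 0011[q2]11□
Step 9: δ(q2, 1) = (q2, 1, L) → 001[q2]111□
Step 10: δ(q2, 1) = (q2, 1, L) → 00[q2]1111□
Step 11: δ(q2, 1) = (q2, 1, L) → 0[q2]01111□
Step 12: δ(q2, 0) = (q2, 0, L) → [q2]001111□
Step 13: δ(q2, 0) = (q2, 0, L) → [q2]□001111□
Step 14: δ(q2, □) = (qA, □, R) → □[qA]001111□

The machine reaches the accept state qA and halts.
The machine halted after 14 steps (within the 14-step bound).

Answer: Yes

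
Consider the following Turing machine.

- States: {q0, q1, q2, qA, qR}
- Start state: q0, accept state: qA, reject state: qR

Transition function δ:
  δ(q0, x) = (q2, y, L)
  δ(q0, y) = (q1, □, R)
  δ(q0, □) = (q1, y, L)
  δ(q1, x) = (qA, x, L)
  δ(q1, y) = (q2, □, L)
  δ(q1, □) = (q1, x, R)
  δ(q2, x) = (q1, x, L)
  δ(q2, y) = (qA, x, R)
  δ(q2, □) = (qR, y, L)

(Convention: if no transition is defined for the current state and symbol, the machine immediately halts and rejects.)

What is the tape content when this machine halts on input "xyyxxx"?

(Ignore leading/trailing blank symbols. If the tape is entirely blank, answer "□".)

Execution trace:
Initial: [q0]xyyxxx
Step 1: δ(q0, x) = (q2, y, L) → [q2]□yyyxxx
Step 2: δ(q2, □) = (qR, y, L) → [qR]□yyyyxxx

The machine reaches the reject state qR and halts.

Final tape (ignoring leading/trailing blanks): yyyyxxx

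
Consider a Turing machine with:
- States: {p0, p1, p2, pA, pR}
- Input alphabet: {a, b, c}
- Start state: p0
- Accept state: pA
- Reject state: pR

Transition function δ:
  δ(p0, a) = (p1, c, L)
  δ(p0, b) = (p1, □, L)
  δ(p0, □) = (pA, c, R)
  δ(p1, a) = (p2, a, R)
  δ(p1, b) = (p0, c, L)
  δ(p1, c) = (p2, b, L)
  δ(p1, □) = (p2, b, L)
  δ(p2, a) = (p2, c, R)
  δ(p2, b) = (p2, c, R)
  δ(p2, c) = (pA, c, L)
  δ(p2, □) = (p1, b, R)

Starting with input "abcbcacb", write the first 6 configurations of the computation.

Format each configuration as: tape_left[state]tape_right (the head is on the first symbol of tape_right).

Transitions applied:
Step 1: δ(p0, a) = (p1, c, L)
Step 2: δ(p1, □) = (p2, b, L)
Step 3: δ(p2, □) = (p1, b, R)
Step 4: δ(p1, b) = (p0, c, L)
Step 5: δ(p0, b) = (p1, □, L)

The first 6 configurations are:
[p0]abcbcacb ⊢ [p1]□cbcbcacb ⊢ [p2]□bcbcbcacb ⊢ b[p1]bcbcbcacb ⊢ [p0]bccbcbcacb ⊢ [p1]□□ccbcbcacb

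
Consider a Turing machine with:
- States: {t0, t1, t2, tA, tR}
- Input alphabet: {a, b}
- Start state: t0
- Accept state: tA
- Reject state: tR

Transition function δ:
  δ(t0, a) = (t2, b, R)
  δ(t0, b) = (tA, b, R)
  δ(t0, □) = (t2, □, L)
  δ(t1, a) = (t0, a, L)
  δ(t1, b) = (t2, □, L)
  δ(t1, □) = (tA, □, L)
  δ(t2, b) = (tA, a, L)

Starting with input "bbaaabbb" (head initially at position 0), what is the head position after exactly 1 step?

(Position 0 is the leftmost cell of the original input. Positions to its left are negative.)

Execution trace (head position shown):
Step 0: [t0]bbaaabbb  (head at position 0)
Step 1: move right → b[tA]baaabbb  (head at position 1)

After 1 step, the head is at position 1.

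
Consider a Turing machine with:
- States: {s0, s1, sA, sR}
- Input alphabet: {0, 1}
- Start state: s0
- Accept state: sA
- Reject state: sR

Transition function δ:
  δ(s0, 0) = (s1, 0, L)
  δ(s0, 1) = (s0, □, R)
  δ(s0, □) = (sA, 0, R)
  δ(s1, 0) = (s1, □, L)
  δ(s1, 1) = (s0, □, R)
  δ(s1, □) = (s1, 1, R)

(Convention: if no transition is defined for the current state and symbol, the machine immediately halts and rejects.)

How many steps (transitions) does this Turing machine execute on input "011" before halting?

Execution trace:
Initial: [s0]011
Step 1: δ(s0, 0) = (s1, 0, L) → [s1]□011
Step 2: δ(s1, □) = (s1, 1, R) → 1[s1]011
Step 3: δ(s1, 0) = (s1, □, L) → [s1]1□11
Step 4: δ(s1, 1) = (s0, □, R) → □[s0]□11
Step 5: δ(s0, □) = (sA, 0, R) → □0[sA]11

The machine reaches the accept state sA and halts.

The machine executed 5 steps before halting.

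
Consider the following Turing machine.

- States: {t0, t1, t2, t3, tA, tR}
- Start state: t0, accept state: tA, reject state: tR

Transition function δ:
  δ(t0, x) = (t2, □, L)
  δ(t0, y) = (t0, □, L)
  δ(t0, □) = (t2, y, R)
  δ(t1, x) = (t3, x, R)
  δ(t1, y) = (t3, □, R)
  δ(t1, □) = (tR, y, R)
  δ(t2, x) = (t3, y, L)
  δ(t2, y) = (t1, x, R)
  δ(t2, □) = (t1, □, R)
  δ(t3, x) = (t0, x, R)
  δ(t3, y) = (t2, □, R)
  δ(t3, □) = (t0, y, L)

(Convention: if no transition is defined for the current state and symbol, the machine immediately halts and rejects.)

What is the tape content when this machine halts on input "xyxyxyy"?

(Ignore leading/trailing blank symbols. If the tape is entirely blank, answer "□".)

Execution trace:
Initial: [t0]xyxyxyy
Step 1: δ(t0, x) = (t2, □, L) → [t2]□□yxyxyy
Step 2: δ(t2, □) = (t1, □, R) → □[t1]□yxyxyy
Step 3: δ(t1, □) = (tR, y, R) → □y[tR]yxyxyy

The machine reaches the reject state tR and halts.

Final tape (ignoring leading/trailing blanks): yyxyxyy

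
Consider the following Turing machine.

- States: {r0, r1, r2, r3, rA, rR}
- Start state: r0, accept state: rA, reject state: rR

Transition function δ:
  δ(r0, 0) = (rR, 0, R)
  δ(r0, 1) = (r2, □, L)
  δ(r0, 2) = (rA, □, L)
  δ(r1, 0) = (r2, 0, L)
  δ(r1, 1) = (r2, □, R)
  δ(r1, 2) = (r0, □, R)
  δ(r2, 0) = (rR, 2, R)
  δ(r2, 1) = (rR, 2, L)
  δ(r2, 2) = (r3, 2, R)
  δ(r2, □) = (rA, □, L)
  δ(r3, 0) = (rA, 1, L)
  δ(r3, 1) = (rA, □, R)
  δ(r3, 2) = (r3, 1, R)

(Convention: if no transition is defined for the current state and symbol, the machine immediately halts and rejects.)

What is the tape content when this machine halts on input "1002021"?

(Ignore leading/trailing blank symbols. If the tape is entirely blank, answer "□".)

Execution trace:
Initial: [r0]1002021
Step 1: δ(r0, 1) = (r2, □, L) → [r2]□□002021
Step 2: δ(r2, □) = (rA, □, L) → [rA]□□□002021

The machine reaches the accept state rA and halts.

Final tape (ignoring leading/trailing blanks): 002021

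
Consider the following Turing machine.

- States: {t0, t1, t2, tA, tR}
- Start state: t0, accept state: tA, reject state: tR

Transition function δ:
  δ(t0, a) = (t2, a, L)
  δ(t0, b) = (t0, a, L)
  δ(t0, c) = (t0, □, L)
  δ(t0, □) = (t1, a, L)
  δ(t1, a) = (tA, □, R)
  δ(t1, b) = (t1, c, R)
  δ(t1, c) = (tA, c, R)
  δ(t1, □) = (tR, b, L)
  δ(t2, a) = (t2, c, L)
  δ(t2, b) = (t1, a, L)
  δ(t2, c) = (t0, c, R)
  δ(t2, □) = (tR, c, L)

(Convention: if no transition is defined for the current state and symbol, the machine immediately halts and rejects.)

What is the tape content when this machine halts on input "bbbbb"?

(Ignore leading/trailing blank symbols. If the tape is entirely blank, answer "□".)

Execution trace:
Initial: [t0]bbbbb
Step 1: δ(t0, b) = (t0, a, L) → [t0]□abbbb
Step 2: δ(t0, □) = (t1, a, L) → [t1]□aabbbb
Step 3: δ(t1, □) = (tR, b, L) → [tR]□baabbbb

The machine reaches the reject state tR and halts.

Final tape (ignoring leading/trailing blanks): baabbbb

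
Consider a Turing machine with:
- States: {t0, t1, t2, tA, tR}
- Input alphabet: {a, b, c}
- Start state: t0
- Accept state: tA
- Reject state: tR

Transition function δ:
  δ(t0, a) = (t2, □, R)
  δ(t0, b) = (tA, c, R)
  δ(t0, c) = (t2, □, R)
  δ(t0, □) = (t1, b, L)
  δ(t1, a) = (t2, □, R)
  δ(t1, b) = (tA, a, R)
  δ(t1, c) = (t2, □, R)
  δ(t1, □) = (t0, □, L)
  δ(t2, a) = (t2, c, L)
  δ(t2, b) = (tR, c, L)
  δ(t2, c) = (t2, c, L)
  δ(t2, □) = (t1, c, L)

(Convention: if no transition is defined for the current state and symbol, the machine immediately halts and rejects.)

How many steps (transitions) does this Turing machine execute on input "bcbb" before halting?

Execution trace:
Initial: [t0]bcbb
Step 1: δ(t0, b) = (tA, c, R) → c[tA]cbb

The machine reaches the accept state tA and halts.

The machine executed 1 step before halting.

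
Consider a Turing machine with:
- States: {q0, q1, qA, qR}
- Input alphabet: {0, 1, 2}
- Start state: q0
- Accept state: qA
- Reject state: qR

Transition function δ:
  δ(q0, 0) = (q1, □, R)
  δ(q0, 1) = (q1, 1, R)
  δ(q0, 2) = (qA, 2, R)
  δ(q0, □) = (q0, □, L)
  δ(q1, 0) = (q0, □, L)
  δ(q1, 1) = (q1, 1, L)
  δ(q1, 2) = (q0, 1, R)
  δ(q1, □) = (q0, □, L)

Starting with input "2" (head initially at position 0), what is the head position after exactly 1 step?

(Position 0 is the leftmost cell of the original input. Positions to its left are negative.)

Execution trace (head position shown):
Step 0: [q0]2  (head at position 0)
Step 1: move right → 2[qA]□  (head at position 1)

After 1 step, the head is at position 1.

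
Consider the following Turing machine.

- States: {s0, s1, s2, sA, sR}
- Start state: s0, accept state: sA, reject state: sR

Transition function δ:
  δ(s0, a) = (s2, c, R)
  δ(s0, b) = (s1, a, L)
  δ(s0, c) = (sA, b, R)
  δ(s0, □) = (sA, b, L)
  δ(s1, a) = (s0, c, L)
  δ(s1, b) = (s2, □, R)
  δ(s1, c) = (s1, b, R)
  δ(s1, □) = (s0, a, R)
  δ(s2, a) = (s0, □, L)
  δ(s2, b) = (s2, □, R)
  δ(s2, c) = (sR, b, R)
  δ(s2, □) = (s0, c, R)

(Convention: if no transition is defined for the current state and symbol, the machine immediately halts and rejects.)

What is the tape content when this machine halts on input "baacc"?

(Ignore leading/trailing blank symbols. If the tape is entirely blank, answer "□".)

Execution trace:
Initial: [s0]baacc
Step 1: δ(s0, b) = (s1, a, L) → [s1]□aaacc
Step 2: δ(s1, □) = (s0, a, R) → a[s0]aaacc
Step 3: δ(s0, a) = (s2, c, R) → ac[s2]aacc
Step 4: δ(s2, a) = (s0, □, L) → a[s0]c□acc
Step 5: δ(s0, c) = (sA, b, R) → ab[sA]□acc

The machine reaches the accept state sA and halts.

Final tape (ignoring leading/trailing blanks): ab□acc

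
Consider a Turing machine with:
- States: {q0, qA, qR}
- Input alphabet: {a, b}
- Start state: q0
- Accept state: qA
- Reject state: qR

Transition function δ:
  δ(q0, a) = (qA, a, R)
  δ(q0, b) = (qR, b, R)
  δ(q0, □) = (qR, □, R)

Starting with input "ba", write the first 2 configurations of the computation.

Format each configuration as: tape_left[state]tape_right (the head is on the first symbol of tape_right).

Transitions applied:
Step 1: δ(q0, b) = (qR, b, R)

The first 2 configurations are:
[q0]ba ⊢ b[qR]a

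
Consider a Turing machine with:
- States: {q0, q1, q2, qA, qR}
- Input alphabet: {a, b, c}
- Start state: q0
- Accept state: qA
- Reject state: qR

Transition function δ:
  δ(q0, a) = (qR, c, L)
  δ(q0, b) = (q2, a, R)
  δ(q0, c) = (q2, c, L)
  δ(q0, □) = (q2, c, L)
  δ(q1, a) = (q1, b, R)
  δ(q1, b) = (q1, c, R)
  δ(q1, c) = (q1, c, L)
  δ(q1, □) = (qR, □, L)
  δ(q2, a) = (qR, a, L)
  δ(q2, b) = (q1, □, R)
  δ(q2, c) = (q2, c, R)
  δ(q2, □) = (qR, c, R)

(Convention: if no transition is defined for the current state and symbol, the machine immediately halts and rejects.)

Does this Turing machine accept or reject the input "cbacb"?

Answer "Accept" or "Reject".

Execution trace:
Initial: [q0]cbacb
Step 1: δ(q0, c) = (q2, c, L) → [q2]□cbacb
Step 2: δ(q2, □) = (qR, c, R) → c[qR]cbacb

The machine reaches the reject state qR and halts.

Answer: Reject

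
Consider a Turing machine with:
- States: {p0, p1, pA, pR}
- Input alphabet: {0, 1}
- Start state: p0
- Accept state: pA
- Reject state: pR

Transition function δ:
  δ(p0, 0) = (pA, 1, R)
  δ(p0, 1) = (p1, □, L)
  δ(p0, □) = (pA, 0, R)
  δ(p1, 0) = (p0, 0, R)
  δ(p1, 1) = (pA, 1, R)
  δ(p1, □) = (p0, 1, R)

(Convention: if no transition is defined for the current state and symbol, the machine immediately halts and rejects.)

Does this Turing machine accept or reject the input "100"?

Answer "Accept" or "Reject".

Execution trace:
Initial: [p0]100
Step 1: δ(p0, 1) = (p1, □, L) → [p1]□□00
Step 2: δ(p1, □) = (p0, 1, R) → 1[p0]□00
Step 3: δ(p0, □) = (pA, 0, R) → 10[pA]00

The machine reaches the accept state pA and halts.

Answer: Accept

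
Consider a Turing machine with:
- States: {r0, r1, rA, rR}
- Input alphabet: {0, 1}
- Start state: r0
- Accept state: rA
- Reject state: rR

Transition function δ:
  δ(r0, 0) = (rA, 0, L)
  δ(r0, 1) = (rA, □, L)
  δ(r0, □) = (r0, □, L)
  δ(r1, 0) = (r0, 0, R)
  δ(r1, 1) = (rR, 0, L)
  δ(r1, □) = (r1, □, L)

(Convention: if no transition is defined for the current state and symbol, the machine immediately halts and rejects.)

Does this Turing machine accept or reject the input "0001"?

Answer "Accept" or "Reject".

Execution trace:
Initial: [r0]0001
Step 1: δ(r0, 0) = (rA, 0, L) → [rA]□0001

The machine reaches the accept state rA and halts.

Answer: Accept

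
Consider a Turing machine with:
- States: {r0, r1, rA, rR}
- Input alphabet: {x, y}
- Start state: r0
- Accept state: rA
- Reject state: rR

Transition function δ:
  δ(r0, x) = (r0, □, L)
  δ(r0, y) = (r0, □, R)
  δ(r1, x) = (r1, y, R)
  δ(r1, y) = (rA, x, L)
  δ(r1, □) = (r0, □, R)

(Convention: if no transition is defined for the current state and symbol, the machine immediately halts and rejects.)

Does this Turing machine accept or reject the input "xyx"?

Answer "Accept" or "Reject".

Execution trace:
Initial: [r0]xyx
Step 1: δ(r0, x) = (r0, □, L) → [r0]□□yx

No transition is defined for δ(r0, □). By convention the machine halts and rejects.

Answer: Reject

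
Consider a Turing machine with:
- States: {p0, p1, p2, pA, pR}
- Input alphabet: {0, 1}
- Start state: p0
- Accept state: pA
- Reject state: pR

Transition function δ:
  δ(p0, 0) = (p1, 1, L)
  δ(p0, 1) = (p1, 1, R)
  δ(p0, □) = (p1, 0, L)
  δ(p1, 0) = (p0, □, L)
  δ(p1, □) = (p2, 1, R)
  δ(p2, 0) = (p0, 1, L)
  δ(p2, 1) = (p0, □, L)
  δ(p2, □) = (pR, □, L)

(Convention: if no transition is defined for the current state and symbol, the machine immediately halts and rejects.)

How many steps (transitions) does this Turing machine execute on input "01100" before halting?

Execution trace:
Initial: [p0]01100
Step 1: δ(p0, 0) = (p1, 1, L) → [p1]□11100
Step 2: δ(p1, □) = (p2, 1, R) → 1[p2]11100
Step 3: δ(p2, 1) = (p0, □, L) → [p0]1□1100
Step 4: δ(p0, 1) = (p1, 1, R) → 1[p1]□1100
Step 5: δ(p1, □) = (p2, 1, R) → 11[p2]1100
Step 6: δ(p2, 1) = (p0, □, L) → 1[p0]1□100
Step 7: δ(p0, 1) = (p1, 1, R) → 11[p1]□100
Step 8: δ(p1, □) = (p2, 1, R) → 111[p2]100
Step 9: δ(p2, 1) = (p0, □, L) → 11[p0]1□00
Step 10: δ(p0, 1) = (p1, 1, R) → 111[p1]□00
Step 11: δ(p1, □) = (p2, 1, R) → 1111[p2]00
Step 12: δ(p2, 0) = (p0, 1, L) → 111[p0]110
Step 13: δ(p0, 1) = (p1, 1, R) → 1111[p1]10

No transition is defined for δ(p1, 1). By convention the machine halts and rejects.

The machine executed 13 steps before halting.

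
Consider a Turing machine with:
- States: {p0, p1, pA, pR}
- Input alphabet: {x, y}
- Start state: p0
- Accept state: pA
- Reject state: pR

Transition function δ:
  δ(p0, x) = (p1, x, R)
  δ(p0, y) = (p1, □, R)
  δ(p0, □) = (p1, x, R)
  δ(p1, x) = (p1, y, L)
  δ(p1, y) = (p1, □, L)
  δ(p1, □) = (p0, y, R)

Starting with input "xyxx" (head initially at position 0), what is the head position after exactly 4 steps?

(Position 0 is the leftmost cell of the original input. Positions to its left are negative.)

Execution trace (head position shown):
Step 0: [p0]xyxx  (head at position 0)
Step 1: move right → x[p1]yxx  (head at position 1)
Step 2: move left → [p1]x□xx  (head at position 0)
Step 3: move left → [p1]□y□xx  (head at position -1)
Step 4: move right → y[p0]y□xx  (head at position 0)

After 4 steps, the head is at position 0.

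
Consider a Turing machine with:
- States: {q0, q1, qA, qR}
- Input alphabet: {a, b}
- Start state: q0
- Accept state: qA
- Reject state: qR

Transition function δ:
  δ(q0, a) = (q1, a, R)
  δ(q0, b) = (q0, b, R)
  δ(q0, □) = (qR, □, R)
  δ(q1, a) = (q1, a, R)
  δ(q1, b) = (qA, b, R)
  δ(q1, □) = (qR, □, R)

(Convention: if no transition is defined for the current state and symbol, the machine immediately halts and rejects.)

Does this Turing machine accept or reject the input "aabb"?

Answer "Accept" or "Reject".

Execution trace:
Initial: [q0]aabb
Step 1: δ(q0, a) = (q1, a, R) → a[q1]abb
Step 2: δ(q1, a) = (q1, a, R) → aa[q1]bb
Step 3: δ(q1, b) = (qA, b, R) → aab[qA]b

The machine reaches the accept state qA and halts.

Answer: Accept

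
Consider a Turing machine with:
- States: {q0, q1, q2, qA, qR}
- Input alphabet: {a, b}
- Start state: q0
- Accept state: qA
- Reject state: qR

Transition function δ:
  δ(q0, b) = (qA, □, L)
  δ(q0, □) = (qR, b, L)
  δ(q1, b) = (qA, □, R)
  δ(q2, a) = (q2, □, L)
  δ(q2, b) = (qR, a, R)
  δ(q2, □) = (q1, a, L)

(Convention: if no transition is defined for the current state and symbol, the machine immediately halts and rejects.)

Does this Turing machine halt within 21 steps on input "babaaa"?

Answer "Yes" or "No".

Execution trace:
Initial: [q0]babaaa
Step 1: δ(q0, b) = (qA, □, L) → [qA]□□abaaa

The machine reaches the accept state qA and halts.
The machine halted after 1 step (within the 21-step bound).

Answer: Yes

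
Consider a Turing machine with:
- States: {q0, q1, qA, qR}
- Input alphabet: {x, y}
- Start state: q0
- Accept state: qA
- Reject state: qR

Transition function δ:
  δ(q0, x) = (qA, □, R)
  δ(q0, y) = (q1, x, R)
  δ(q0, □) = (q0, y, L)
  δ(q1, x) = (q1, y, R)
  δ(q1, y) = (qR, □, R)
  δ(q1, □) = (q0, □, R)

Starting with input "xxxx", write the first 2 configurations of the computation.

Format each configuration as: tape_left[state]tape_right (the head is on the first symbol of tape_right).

Transitions applied:
Step 1: δ(q0, x) = (qA, □, R)

The first 2 configurations are:
[q0]xxxx ⊢ □[qA]xxx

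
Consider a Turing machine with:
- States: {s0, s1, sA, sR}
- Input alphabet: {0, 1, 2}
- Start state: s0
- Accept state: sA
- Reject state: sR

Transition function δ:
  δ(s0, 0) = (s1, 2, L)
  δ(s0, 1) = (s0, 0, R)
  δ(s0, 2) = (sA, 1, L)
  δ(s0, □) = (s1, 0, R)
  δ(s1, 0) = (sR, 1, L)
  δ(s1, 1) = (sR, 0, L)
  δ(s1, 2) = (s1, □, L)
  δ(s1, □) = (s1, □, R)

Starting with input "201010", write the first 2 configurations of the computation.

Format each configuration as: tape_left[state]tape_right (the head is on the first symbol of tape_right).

Transitions applied:
Step 1: δ(s0, 2) = (sA, 1, L)

The first 2 configurations are:
[s0]201010 ⊢ [sA]□101010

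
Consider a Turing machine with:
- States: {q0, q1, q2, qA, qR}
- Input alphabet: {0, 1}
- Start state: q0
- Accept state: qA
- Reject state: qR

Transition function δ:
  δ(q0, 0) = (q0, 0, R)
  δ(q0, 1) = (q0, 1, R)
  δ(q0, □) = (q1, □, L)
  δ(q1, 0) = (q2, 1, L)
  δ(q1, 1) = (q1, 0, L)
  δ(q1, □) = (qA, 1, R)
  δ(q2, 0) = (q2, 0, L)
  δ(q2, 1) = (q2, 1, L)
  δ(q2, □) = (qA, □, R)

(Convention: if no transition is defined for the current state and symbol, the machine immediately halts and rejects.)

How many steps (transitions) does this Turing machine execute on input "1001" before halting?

Execution trace:
Initial: [q0]1001
Step 1: δ(q0, 1) = (q0, 1, R) → 1[q0]001
Step 2: δ(q0, 0) = (q0, 0, R) → 10[q0]01
Step 3: δ(q0, 0) = (q0, 0, R) → 100[q0]1
Step 4: δ(q0, 1) = (q0, 1, R) → 1001[q0]□
Step 5: δ(q0, □) = (q1, □, L) → 100[q1]1□
Step 6: δ(q1, 1) = (q1, 0, L) → 10[q1]00□
Step 7: δ(q1, 0) = (q2, 1, L) → 1[q2]010□
Step 8: δ(q2, 0) = (q2, 0, L) → [q2]1010□
Step 9: δ(q2, 1) = (q2, 1, L) → [q2]□1010□
Step 10: δ(q2, □) = (qA, □, R) → □[qA]1010□

The machine reaches the accept state qA and halts.

The machine executed 10 steps before halting.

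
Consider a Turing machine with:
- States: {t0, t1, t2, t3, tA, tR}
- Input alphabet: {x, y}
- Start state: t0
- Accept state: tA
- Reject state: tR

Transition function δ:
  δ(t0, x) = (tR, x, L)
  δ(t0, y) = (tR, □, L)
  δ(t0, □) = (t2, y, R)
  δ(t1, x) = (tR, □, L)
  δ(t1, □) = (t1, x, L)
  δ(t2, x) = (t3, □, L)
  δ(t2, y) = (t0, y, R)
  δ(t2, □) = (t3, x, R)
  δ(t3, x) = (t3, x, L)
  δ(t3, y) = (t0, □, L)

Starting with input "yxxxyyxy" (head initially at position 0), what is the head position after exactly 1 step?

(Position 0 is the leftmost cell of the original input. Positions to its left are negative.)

Execution trace (head position shown):
Step 0: [t0]yxxxyyxy  (head at position 0)
Step 1: move left → [tR]□□xxxyyxy  (head at position -1)

After 1 step, the head is at position -1.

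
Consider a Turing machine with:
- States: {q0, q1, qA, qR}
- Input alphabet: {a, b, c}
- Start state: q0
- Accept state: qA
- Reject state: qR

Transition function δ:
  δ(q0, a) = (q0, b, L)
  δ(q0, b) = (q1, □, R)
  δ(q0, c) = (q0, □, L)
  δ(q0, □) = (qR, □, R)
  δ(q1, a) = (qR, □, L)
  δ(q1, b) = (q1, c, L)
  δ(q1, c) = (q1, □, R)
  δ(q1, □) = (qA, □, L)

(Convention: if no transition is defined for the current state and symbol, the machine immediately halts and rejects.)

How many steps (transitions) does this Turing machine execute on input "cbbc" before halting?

Execution trace:
Initial: [q0]cbbc
Step 1: δ(q0, c) = (q0, □, L) → [q0]□□bbc
Step 2: δ(q0, □) = (qR, □, R) → □[qR]□bbc

The machine reaches the reject state qR and halts.

The machine executed 2 steps before halting.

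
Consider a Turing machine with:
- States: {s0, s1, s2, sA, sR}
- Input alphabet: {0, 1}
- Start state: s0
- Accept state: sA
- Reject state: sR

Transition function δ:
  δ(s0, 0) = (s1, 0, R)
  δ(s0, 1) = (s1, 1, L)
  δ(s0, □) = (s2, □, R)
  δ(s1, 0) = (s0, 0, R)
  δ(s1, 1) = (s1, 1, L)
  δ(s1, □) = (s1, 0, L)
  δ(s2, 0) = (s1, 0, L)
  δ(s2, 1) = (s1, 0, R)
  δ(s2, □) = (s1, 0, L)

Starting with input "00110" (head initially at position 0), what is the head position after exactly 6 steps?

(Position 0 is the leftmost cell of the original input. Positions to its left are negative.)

Execution trace (head position shown):
Step 0: [s0]00110  (head at position 0)
Step 1: move right → 0[s1]0110  (head at position 1)
Step 2: move right → 00[s0]110  (head at position 2)
Step 3: move left → 0[s1]0110  (head at position 1)
Step 4: move right → 00[s0]110  (head at position 2)
Step 5: move left → 0[s1]0110  (head at position 1)
Step 6: move right → 00[s0]110  (head at position 2)

After 6 steps, the head is at position 2.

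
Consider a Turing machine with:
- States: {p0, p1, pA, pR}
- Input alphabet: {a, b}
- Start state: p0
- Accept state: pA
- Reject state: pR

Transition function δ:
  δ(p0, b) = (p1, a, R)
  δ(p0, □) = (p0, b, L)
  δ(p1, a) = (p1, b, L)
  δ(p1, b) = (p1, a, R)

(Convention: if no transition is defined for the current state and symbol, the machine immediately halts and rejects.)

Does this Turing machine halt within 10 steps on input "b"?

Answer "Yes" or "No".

Execution trace:
Initial: [p0]b
Step 1: δ(p0, b) = (p1, a, R) → a[p1]□

No transition is defined for δ(p1, □). By convention the machine halts and rejects.
The machine halted after 1 step (within the 10-step bound).

Answer: Yes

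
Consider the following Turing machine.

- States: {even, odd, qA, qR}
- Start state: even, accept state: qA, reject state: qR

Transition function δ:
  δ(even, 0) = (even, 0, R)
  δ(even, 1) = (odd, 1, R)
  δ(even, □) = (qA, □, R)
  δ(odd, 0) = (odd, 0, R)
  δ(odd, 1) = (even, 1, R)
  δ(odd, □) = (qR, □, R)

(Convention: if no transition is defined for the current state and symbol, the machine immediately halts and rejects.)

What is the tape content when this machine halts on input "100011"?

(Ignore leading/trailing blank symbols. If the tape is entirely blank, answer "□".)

Execution trace:
Initial: [even]100011
Step 1: δ(even, 1) = (odd, 1, R) → 1[odd]00011
Step 2: δ(odd, 0) = (odd, 0, R) → 10[odd]0011
Step 3: δ(odd, 0) = (odd, 0, R) → 100[odd]011
Step 4: δ(odd, 0) = (odd, 0, R) → 1000[odd]11
Step 5: δ(odd, 1) = (even, 1, R) → 10001[even]1
Step 6: δ(even, 1) = (odd, 1, R) → 100011[odd]□
Step 7: δ(odd, □) = (qR, □, R) → 100011□[qR]□

The machine reaches the reject state qR and halts.

Final tape (ignoring leading/trailing blanks): 100011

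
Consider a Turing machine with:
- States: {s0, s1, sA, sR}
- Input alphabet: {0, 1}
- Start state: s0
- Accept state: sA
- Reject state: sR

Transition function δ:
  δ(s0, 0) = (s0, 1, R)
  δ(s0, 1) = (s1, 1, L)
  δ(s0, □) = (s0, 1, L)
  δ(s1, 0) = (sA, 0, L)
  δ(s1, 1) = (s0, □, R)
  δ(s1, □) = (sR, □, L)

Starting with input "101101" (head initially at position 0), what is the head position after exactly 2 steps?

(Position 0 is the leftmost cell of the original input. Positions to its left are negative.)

Execution trace (head position shown):
Step 0: [s0]101101  (head at position 0)
Step 1: move left → [s1]□101101  (head at position -1)
Step 2: move left → [sR]□□101101  (head at position -2)

After 2 steps, the head is at position -2.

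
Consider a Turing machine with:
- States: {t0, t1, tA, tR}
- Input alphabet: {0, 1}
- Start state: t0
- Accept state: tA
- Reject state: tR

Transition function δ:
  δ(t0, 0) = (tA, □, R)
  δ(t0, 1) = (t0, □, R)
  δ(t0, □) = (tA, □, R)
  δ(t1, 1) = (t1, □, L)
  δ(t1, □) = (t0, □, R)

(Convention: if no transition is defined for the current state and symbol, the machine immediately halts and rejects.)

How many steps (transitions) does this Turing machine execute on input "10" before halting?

Execution trace:
Initial: [t0]10
Step 1: δ(t0, 1) = (t0, □, R) → □[t0]0
Step 2: δ(t0, 0) = (tA, □, R) → □□[tA]□

The machine reaches the accept state tA and halts.

The machine executed 2 steps before halting.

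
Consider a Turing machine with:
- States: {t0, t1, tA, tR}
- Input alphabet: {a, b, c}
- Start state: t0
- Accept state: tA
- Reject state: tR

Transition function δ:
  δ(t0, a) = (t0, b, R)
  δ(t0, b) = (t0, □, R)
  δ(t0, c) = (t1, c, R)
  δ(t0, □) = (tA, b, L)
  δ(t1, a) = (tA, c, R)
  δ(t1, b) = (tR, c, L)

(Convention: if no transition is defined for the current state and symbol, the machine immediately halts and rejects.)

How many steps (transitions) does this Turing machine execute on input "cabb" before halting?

Execution trace:
Initial: [t0]cabb
Step 1: δ(t0, c) = (t1, c, R) → c[t1]abb
Step 2: δ(t1, a) = (tA, c, R) → cc[tA]bb

The machine reaches the accept state tA and halts.

The machine executed 2 steps before halting.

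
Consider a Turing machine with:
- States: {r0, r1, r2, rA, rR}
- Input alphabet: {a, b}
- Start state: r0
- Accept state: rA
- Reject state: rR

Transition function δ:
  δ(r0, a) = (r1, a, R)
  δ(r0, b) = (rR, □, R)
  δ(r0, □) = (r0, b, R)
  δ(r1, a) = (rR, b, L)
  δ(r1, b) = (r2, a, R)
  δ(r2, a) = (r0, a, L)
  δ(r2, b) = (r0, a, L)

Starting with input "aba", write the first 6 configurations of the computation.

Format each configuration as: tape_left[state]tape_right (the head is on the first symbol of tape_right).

Transitions applied:
Step 1: δ(r0, a) = (r1, a, R)
Step 2: δ(r1, b) = (r2, a, R)
Step 3: δ(r2, a) = (r0, a, L)
Step 4: δ(r0, a) = (r1, a, R)
Step 5: δ(r1, a) = (rR, b, L)

The first 6 configurations are:
[r0]aba ⊢ a[r1]ba ⊢ aa[r2]a ⊢ a[r0]aa ⊢ aa[r1]a ⊢ a[rR]ab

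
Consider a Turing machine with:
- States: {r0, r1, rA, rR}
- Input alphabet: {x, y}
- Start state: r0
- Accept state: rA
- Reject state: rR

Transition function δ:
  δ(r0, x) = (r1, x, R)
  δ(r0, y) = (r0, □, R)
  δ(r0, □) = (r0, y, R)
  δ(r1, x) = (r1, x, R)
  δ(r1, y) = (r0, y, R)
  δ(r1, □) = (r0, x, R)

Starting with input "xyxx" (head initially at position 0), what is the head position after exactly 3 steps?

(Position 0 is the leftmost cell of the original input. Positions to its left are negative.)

Execution trace (head position shown):
Step 0: [r0]xyxx  (head at position 0)
Step 1: move right → x[r1]yxx  (head at position 1)
Step 2: move right → xy[r0]xx  (head at position 2)
Step 3: move right → xyx[r1]x  (head at position 3)

After 3 steps, the head is at position 3.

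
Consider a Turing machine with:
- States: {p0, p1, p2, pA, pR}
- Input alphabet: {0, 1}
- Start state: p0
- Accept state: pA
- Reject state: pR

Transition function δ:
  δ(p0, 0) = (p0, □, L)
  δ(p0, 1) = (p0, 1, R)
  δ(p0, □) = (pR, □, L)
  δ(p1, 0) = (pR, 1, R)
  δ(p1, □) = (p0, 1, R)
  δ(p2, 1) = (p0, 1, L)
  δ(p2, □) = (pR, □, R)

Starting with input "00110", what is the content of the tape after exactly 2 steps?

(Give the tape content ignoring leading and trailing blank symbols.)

Execution trace:
Initial: [p0]00110
Step 1: δ(p0, 0) = (p0, □, L) → [p0]□□0110
Step 2: δ(p0, □) = (pR, □, L) → [pR]□□□0110

The machine reaches the reject state pR and halts.

After 2 steps, the tape (ignoring leading/trailing blanks) is: 0110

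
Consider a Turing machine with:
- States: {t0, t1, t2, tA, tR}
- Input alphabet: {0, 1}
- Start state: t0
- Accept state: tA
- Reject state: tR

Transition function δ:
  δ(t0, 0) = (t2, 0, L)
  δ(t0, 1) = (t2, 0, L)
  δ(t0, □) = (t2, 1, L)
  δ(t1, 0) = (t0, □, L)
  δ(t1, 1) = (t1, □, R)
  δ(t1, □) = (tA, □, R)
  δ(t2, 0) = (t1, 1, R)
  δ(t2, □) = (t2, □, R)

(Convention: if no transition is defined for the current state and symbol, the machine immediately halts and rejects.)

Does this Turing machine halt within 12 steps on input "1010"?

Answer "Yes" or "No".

Execution trace:
Initial: [t0]1010
Step 1: δ(t0, 1) = (t2, 0, L) → [t2]□0010
Step 2: δ(t2, □) = (t2, □, R) → □[t2]0010
Step 3: δ(t2, 0) = (t1, 1, R) → □1[t1]010
Step 4: δ(t1, 0) = (t0, □, L) → □[t0]1□10
Step 5: δ(t0, 1) = (t2, 0, L) → [t2]□0□10
Step 6: δ(t2, □) = (t2, □, R) → □[t2]0□10
Step 7: δ(t2, 0) = (t1, 1, R) → □1[t1]□10
Step 8: δ(t1, □) = (tA, □, R) → □1□[tA]10

The machine reaches the accept state tA and halts.
The machine halted after 8 steps (within the 12-step bound).

Answer: Yes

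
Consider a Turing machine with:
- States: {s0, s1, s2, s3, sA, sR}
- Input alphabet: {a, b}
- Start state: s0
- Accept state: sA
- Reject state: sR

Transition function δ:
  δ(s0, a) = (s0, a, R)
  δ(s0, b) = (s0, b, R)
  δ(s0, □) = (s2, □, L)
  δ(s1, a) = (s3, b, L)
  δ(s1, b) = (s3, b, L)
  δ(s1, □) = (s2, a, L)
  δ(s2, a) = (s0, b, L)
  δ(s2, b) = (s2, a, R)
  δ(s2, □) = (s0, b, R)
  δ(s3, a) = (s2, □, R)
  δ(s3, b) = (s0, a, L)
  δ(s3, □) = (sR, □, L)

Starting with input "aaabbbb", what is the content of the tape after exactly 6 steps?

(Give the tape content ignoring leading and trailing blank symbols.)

Execution trace:
Initial: [s0]aaabbbb
Step 1: δ(s0, a) = (s0, a, R) → a[s0]aabbbb
Step 2: δ(s0, a) = (s0, a, R) → aa[s0]abbbb
Step 3: δ(s0, a) = (s0, a, R) → aaa[s0]bbbb
Step 4: δ(s0, b) = (s0, b, R) → aaab[s0]bbb
Step 5: δ(s0, b) = (s0, b, R) → aaabb[s0]bb
Step 6: δ(s0, b) = (s0, b, R) → aaabbb[s0]b

After 6 steps, the tape (ignoring leading/trailing blanks) is: aaabbbb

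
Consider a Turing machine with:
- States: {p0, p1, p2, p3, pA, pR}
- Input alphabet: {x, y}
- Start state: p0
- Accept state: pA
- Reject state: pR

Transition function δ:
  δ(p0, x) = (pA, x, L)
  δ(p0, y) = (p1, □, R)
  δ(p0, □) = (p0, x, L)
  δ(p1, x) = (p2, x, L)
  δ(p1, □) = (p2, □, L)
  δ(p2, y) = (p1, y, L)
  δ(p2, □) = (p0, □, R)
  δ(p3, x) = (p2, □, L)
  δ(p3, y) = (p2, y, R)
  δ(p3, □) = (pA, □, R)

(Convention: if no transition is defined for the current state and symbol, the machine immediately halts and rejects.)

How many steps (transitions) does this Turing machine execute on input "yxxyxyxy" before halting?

Execution trace:
Initial: [p0]yxxyxyxy
Step 1: δ(p0, y) = (p1, □, R) → □[p1]xxyxyxy
Step 2: δ(p1, x) = (p2, x, L) → [p2]□xxyxyxy
Step 3: δ(p2, □) = (p0, □, R) → □[p0]xxyxyxy
Step 4: δ(p0, x) = (pA, x, L) → [pA]□xxyxyxy

The machine reaches the accept state pA and halts.

The machine executed 4 steps before halting.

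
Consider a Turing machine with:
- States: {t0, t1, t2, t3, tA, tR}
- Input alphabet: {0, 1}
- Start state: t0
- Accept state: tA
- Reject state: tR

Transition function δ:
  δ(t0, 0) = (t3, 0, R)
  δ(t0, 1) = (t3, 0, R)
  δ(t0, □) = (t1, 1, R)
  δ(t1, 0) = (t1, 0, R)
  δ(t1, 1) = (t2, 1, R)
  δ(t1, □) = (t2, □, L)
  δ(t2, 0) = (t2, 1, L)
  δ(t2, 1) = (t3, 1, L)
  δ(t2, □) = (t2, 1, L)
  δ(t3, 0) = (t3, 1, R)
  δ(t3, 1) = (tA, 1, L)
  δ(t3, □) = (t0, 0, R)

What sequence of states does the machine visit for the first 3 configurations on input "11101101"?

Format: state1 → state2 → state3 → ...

Execution trace:
Initial: [t0]11101101
Step 1: δ(t0, 1) = (t3, 0, R) → 0[t3]1101101
Step 2: δ(t3, 1) = (tA, 1, L) → [tA]01101101

The machine reaches the accept state tA and halts.

State sequence: t0 → t3 → tA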